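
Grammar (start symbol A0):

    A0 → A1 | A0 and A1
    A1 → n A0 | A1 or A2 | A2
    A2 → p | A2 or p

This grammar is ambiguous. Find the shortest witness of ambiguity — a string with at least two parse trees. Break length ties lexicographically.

length 1: no string has ≥2 trees
length 2: no string has ≥2 trees
length 3: p or p has 2 parse trees

Two derivations of p or p:
  A0 ⇒ A1 ⇒ A1 or A2 ⇒ A2 or A2 ⇒ p or A2 ⇒ p or p
  A0 ⇒ A1 ⇒ A2 ⇒ A2 or p ⇒ p or p

p or p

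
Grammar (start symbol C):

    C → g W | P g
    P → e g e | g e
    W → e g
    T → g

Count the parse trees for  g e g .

2

Parse trees for g e g:
  [C g [W e g]]
  [C [P g e] g]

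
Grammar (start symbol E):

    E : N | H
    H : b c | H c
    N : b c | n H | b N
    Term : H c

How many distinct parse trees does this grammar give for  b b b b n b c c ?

Parse trees for b b b b n b c c:
  [E [N b [N b [N b [N b [N n [H [H b c] c]]]]]]]

1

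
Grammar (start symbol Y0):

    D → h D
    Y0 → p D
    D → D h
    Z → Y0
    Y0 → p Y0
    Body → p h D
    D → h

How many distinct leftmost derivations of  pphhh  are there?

4

Parse trees for pphhh:
  [Y0 p [Y0 p [D h [D h [D h]]]]]
  [Y0 p [Y0 p [D h [D [D h] h]]]]
  [Y0 p [Y0 p [D [D h [D h]] h]]]
  [Y0 p [Y0 p [D [D [D h] h] h]]]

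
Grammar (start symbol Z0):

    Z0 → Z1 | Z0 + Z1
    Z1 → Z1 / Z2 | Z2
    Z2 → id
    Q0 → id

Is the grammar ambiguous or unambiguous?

Only Z0, Z1, Z2 are reachable from Z0; ignoring the rest: This is a standard precedence ladder (Z0 over Z1 over Z2), with each level left-recursive on its own operator ('+' at Z0, '/' at Z1). That structure is LR(1), hence unambiguous.

Unambiguous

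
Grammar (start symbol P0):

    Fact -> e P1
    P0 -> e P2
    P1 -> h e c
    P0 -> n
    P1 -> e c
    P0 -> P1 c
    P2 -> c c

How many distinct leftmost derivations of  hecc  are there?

Parse trees for hecc:
  [P0 [P1 h e c] c]

1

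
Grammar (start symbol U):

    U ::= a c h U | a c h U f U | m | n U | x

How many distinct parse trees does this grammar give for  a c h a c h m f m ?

2

Parse trees for a c h a c h m f m:
  [U a c h [U a c h [U m] f [U m]]]
  [U a c h [U a c h [U m]] f [U m]]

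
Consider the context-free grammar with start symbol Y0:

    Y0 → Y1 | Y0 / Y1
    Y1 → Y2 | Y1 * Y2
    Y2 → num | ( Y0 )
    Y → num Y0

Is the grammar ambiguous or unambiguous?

Only Y0, Y1, Y2 are reachable from Y0; ignoring the rest: The grammar is stratified — Y0 handles '/' (left-recursive), Y1 handles '*', Y2 atoms. Each operator has a fixed associativity and precedence level, so every string has one parse.

Unambiguous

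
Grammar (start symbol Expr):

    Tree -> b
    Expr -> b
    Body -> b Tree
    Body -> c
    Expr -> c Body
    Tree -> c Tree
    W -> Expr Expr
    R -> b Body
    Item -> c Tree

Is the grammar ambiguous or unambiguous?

Only Expr, Body, Tree are reachable from Expr; ignoring the rest: The reachable rules are right-linear with at most one rule per (nonterminal, next-terminal) pair. Each input token forces the next rule, so parsing is deterministic.

Unambiguous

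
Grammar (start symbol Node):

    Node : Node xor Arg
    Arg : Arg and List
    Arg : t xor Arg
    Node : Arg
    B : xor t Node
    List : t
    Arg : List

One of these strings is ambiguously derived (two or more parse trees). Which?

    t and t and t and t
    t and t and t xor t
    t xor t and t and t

t xor t and t and t

t and t and t and t: 1 tree
t and t and t xor t: 1 tree
t xor t and t and t: 4 trees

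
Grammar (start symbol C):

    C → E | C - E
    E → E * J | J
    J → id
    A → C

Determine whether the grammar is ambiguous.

Only C, E, J are reachable from C; ignoring the rest: C → C - E | E  ;  E → E * J | J  — a left-associative chain with J at the bottom. Each string factors uniquely by precedence.

Unambiguous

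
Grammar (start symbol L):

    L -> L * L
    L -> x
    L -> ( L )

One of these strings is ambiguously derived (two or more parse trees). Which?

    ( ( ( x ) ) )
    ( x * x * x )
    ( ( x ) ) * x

( ( ( x ) ) ): 1 tree
( x * x * x ): 2 trees
( ( x ) ) * x: 1 tree

( x * x * x )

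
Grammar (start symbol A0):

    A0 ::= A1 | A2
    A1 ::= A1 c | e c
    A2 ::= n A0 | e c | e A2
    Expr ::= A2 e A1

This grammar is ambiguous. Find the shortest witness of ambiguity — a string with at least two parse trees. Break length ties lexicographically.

e c

length 2: e c has 2 parse trees

Two derivations of e c:
  A0 ⇒ A1 ⇒ e c
  A0 ⇒ A2 ⇒ e c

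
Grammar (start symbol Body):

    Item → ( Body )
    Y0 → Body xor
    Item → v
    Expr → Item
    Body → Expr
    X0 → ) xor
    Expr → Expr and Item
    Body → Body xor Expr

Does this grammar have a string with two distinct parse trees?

Only Body, Expr, Item are reachable from Body; ignoring the rest: This is a standard precedence ladder (Body over Expr over Item), with each level left-recursive on its own operator ('xor' at Body, 'and' at Expr). That structure is LR(1), hence unambiguous.

Unambiguous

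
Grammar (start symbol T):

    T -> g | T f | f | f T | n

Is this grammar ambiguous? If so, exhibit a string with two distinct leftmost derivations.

Witness: f f

Derivation 1: T ⇒ T f ⇒ f f
Derivation 2: T ⇒ f T ⇒ f f

Two distinct leftmost derivations for the same string.

Ambiguous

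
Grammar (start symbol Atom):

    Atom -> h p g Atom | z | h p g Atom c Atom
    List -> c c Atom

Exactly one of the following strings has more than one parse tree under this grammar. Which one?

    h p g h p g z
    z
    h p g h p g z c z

h p g h p g z c z

h p g h p g z: 1 tree
z: 1 tree
h p g h p g z c z: 2 trees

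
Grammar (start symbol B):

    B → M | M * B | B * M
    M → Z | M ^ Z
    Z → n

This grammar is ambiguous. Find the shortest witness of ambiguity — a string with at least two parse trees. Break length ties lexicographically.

length 1: no string has ≥2 trees
length 3: n * n has 2 parse trees

Two derivations of n * n:
  B ⇒ M * B ⇒ Z * B ⇒ n * B ⇒ n * M ⇒ n * Z ⇒ n * n
  B ⇒ B * M ⇒ M * M ⇒ Z * M ⇒ n * M ⇒ n * Z ⇒ n * n

n * n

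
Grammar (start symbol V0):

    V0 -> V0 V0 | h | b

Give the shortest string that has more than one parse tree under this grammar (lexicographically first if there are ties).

b b b

length 1: no string has ≥2 trees
length 2: no string has ≥2 trees
length 3: b b b has 2 parse trees

Two derivations of b b b:
  V0 ⇒ V0 V0 ⇒ V0 V0 V0 ⇒ b V0 V0 ⇒ b b V0 ⇒ b b b
  V0 ⇒ V0 V0 ⇒ b V0 ⇒ b V0 V0 ⇒ b b V0 ⇒ b b b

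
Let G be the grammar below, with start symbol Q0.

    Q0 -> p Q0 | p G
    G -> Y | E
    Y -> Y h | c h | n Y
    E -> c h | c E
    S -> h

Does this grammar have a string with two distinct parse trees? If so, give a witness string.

Witness: p c h

Derivation 1: Q0 ⇒ p G ⇒ p Y ⇒ p c h
Derivation 2: Q0 ⇒ p G ⇒ p E ⇒ p c h

Two distinct leftmost derivations for the same string.

Ambiguous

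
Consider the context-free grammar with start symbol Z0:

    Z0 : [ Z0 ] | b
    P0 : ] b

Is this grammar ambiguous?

(P0 is unreachable from Z0, so its rules don't affect L(Z0).) Each string is a nest of matched brackets around a single atom. An opening bracket forces the recursive rule; an atom forces the base rule.

Unambiguous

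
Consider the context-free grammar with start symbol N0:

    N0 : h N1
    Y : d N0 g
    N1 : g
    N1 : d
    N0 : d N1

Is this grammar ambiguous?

Unambiguous

(Y is unreachable from N0, so its rules don't affect L(N0).) The reachable rules are right-linear with at most one rule per (nonterminal, next-terminal) pair. Each input token forces the next rule, so parsing is deterministic.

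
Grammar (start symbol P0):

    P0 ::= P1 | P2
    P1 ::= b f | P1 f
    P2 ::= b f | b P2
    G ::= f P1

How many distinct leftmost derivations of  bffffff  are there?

1

Parse trees for bffffff:
  [P0 [P1 [P1 [P1 [P1 [P1 [P1 b f] f] f] f] f] f]]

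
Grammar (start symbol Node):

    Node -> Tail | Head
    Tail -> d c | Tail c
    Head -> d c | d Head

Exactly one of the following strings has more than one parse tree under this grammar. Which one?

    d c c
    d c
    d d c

d c c: 1 tree
d c: 2 trees
d d c: 1 tree

d c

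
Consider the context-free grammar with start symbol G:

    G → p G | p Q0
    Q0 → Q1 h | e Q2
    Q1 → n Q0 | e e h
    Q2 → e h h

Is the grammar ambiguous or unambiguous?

Witness: p e e h h

Derivation 1: G ⇒ p Q0 ⇒ p Q1 h ⇒ p e e h h
Derivation 2: G ⇒ p Q0 ⇒ p e Q2 ⇒ p e e h h

Two distinct leftmost derivations for the same string.

Ambiguous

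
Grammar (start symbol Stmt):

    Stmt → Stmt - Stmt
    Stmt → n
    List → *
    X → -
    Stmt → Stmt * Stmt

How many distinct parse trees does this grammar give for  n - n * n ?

Parse trees for n - n * n:
  [Stmt [Stmt n] - [Stmt [Stmt n] * [Stmt n]]]
  [Stmt [Stmt [Stmt n] - [Stmt n]] * [Stmt n]]

2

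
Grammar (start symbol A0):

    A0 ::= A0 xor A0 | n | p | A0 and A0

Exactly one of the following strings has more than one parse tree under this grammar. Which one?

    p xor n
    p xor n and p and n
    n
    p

p xor n and p and n

p xor n: 1 tree
p xor n and p and n: 5 trees
n: 1 tree
p: 1 tree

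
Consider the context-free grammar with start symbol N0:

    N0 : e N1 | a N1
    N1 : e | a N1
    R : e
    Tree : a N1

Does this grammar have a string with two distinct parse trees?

Unambiguous

Only N0, N1 are reachable from N0; ignoring the rest: Restricted to the reachable nonterminals, every rule has the form A → t or A → t B, and no two rules for the same A share a first terminal. The grammar encodes a DFA — one run per string.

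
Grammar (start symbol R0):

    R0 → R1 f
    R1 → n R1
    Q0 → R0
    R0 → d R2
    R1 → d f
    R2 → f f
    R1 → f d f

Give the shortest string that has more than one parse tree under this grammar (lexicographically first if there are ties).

d f f

length 3: d f f has 2 parse trees

Two derivations of d f f:
  R0 ⇒ R1 f ⇒ d f f
  R0 ⇒ d R2 ⇒ d f f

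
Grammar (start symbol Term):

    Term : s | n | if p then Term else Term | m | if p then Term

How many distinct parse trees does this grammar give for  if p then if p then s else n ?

2

Parse trees for if p then if p then s else n:
  [Term if p then [Term if p then [Term s]] else [Term n]]
  [Term if p then [Term if p then [Term s] else [Term n]]]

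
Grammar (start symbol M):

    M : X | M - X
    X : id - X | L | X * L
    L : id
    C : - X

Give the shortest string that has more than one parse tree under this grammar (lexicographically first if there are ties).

id - id

length 1: no string has ≥2 trees
length 3: id - id has 2 parse trees

Two derivations of id - id:
  M ⇒ X ⇒ id - X ⇒ id - L ⇒ id - id
  M ⇒ M - X ⇒ X - X ⇒ L - X ⇒ id - X ⇒ id - L ⇒ id - id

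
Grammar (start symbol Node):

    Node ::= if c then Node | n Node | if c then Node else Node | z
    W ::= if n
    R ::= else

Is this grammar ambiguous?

Witness: if c then if c then z else z

Derivation 1: Node ⇒ if c then Node ⇒ if c then if c then Node else Node ⇒ if c then if c then z else Node ⇒ if c then if c then z else z
Derivation 2: Node ⇒ if c then Node else Node ⇒ if c then if c then Node else Node ⇒ if c then if c then z else Node ⇒ if c then if c then z else z

Two distinct leftmost derivations for the same string.

Ambiguous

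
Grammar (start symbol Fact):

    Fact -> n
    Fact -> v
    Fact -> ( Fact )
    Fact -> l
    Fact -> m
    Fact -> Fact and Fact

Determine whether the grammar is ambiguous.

Witness: l and l and l

Derivation 1: Fact ⇒ Fact and Fact ⇒ l and Fact ⇒ l and Fact and Fact ⇒ l and l and Fact ⇒ l and l and l
Derivation 2: Fact ⇒ Fact and Fact ⇒ Fact and Fact and Fact ⇒ l and Fact and Fact ⇒ l and l and Fact ⇒ l and l and l

Two distinct leftmost derivations for the same string.

Ambiguous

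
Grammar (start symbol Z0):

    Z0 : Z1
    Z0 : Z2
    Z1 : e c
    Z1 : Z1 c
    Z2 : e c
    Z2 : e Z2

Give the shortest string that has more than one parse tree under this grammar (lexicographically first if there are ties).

e c

length 2: e c has 2 parse trees

Two derivations of e c:
  Z0 ⇒ Z1 ⇒ e c
  Z0 ⇒ Z2 ⇒ e c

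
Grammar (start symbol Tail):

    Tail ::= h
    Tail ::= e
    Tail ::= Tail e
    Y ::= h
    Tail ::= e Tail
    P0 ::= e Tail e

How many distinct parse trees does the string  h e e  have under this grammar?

1

Parse trees for h e e:
  [Tail [Tail [Tail h] e] e]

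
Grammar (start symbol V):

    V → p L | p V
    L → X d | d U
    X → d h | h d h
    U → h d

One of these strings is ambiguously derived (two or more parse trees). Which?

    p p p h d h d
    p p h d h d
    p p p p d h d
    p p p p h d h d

p p p h d h d: 1 tree
p p h d h d: 1 tree
p p p p d h d: 2 trees
p p p p h d h d: 1 tree

p p p p d h d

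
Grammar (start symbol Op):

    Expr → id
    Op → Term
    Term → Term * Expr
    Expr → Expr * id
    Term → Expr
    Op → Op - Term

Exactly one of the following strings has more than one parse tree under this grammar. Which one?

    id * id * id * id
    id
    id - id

id * id * id * id

id * id * id * id: 8 trees
id: 1 tree
id - id: 1 tree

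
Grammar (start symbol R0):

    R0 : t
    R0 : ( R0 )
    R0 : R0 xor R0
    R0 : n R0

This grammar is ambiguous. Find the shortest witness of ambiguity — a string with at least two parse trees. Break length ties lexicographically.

n t xor t

length 1: no string has ≥2 trees
length 2: no string has ≥2 trees
length 3: no string has ≥2 trees
length 4: n t xor t has 2 parse trees

Two derivations of n t xor t:
  R0 ⇒ R0 xor R0 ⇒ n R0 xor R0 ⇒ n t xor R0 ⇒ n t xor t
  R0 ⇒ n R0 ⇒ n R0 xor R0 ⇒ n t xor R0 ⇒ n t xor t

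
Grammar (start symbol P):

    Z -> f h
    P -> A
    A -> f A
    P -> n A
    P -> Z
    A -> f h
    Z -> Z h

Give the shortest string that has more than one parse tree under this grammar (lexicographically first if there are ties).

length 2: f h has 2 parse trees

Two derivations of f h:
  P ⇒ A ⇒ f h
  P ⇒ Z ⇒ f h

f h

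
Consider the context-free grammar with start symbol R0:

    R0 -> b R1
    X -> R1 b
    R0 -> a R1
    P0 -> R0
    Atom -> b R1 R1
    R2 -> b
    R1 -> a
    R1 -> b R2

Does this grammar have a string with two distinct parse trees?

Only R0, R1, R2 are reachable from R0; ignoring the rest: The reachable rules are right-linear with at most one rule per (nonterminal, next-terminal) pair. Each input token forces the next rule, so parsing is deterministic.

Unambiguous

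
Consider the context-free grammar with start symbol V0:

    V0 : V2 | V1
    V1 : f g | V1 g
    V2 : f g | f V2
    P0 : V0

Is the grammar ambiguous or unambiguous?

Witness: f g

Derivation 1: V0 ⇒ V2 ⇒ f g
Derivation 2: V0 ⇒ V1 ⇒ f g

Two distinct leftmost derivations for the same string.

Ambiguous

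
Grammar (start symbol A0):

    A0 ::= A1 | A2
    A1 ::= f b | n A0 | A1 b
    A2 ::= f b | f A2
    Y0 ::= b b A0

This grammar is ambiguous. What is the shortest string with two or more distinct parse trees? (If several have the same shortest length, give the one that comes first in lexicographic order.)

length 2: f b has 2 parse trees

Two derivations of f b:
  A0 ⇒ A1 ⇒ f b
  A0 ⇒ A2 ⇒ f b

f b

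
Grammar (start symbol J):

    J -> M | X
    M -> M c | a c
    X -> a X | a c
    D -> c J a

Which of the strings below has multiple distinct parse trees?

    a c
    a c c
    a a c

a c

a c: 2 trees
a c c: 1 tree
a a c: 1 tree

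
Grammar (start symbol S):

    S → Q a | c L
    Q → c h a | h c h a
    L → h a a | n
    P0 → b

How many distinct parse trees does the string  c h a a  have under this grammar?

2

Parse trees for c h a a:
  [S [Q c h a] a]
  [S c [L h a a]]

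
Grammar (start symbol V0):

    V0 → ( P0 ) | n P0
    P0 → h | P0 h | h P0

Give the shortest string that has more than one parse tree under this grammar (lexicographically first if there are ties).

n h h

length 2: no string has ≥2 trees
length 3: n h h has 2 parse trees

Two derivations of n h h:
  V0 ⇒ n P0 ⇒ n P0 h ⇒ n h h
  V0 ⇒ n P0 ⇒ n h P0 ⇒ n h h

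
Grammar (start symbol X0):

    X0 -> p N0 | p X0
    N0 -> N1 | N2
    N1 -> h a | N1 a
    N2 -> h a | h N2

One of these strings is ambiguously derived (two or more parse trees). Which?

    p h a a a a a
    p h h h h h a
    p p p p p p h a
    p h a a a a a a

p p p p p p h a

p h a a a a a: 1 tree
p h h h h h a: 1 tree
p p p p p p h a: 2 trees
p h a a a a a a: 1 tree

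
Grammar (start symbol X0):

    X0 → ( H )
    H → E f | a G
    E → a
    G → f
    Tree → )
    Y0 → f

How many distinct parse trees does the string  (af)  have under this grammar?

2

Parse trees for (af):
  [X0 ( [H [E a] f] )]
  [X0 ( [H a [G f]] )]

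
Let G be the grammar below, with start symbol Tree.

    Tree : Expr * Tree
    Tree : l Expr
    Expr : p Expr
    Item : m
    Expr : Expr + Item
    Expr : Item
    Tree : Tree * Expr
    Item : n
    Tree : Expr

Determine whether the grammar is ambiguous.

Ambiguous

Witness: m * m

Derivation 1: Tree ⇒ Expr * Tree ⇒ Item * Tree ⇒ m * Tree ⇒ m * Expr ⇒ m * Item ⇒ m * m
Derivation 2: Tree ⇒ Tree * Expr ⇒ Expr * Expr ⇒ Item * Expr ⇒ m * Expr ⇒ m * Item ⇒ m * m

Two distinct leftmost derivations for the same string.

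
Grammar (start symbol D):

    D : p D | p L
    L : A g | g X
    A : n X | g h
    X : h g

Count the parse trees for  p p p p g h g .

Parse trees for p p p p g h g:
  [D p [D p [D p [D p [L [A g h] g]]]]]
  [D p [D p [D p [D p [L g [X h g]]]]]]

2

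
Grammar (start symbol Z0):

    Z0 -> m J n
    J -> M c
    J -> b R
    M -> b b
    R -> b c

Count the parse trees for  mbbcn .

2

Parse trees for mbbcn:
  [Z0 m [J [M b b] c] n]
  [Z0 m [J b [R b c]] n]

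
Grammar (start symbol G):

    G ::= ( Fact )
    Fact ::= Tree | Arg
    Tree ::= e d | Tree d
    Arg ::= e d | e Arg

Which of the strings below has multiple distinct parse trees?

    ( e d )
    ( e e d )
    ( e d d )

( e d ): 2 trees
( e e d ): 1 tree
( e d d ): 1 tree

( e d )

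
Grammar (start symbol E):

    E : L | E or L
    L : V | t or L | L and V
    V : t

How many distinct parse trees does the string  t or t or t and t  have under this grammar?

Parse trees for t or t or t and t:
  [E [L t or [L t or [L [L [V t]] and [V t]]]]]
  [E [L t or [L [L t or [L [V t]]] and [V t]]]]
  [E [L [L t or [L t or [L [V t]]]] and [V t]]]
  [E [E [L [V t]]] or [L t or [L [L [V t]] and [V t]]]]
  [E [E [L [V t]]] or [L [L t or [L [V t]]] and [V t]]]
  [E [E [L t or [L [V t]]]] or [L [L [V t]] and [V t]]]
  [E [E [E [L [V t]]] or [L [V t]]] or [L [L [V t]] and [V t]]]

7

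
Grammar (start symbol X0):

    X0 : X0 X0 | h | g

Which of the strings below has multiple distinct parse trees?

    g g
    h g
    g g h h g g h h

g g h h g g h h

g g: 1 tree
h g: 1 tree
g g h h g g h h: 429 trees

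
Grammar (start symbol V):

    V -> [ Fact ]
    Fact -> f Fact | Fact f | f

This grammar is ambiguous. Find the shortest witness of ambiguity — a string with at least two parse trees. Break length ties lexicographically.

[ f f ]

length 3: no string has ≥2 trees
length 4: [ f f ] has 2 parse trees

Two derivations of [ f f ]:
  V ⇒ [ Fact ] ⇒ [ f Fact ] ⇒ [ f f ]
  V ⇒ [ Fact ] ⇒ [ Fact f ] ⇒ [ f f ]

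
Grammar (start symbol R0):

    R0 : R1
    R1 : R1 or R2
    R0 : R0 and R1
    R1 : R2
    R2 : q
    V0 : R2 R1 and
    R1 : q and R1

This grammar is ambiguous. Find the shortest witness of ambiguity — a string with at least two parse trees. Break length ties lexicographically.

q and q

length 1: no string has ≥2 trees
length 3: q and q has 2 parse trees

Two derivations of q and q:
  R0 ⇒ R1 ⇒ q and R1 ⇒ q and R2 ⇒ q and q
  R0 ⇒ R0 and R1 ⇒ R1 and R1 ⇒ R2 and R1 ⇒ q and R1 ⇒ q and R2 ⇒ q and q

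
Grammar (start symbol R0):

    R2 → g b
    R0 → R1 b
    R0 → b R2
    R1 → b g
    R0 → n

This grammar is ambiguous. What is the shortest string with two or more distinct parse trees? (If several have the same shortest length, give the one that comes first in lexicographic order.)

length 1: no string has ≥2 trees
length 3: b g b has 2 parse trees

Two derivations of b g b:
  R0 ⇒ R1 b ⇒ b g b
  R0 ⇒ b R2 ⇒ b g b

b g b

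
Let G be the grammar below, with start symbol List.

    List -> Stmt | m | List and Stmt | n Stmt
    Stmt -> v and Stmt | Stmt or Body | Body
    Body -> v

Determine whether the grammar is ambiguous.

Ambiguous

Witness: v and v

Derivation 1: List ⇒ Stmt ⇒ v and Stmt ⇒ v and Body ⇒ v and v
Derivation 2: List ⇒ List and Stmt ⇒ Stmt and Stmt ⇒ Body and Stmt ⇒ v and Stmt ⇒ v and Body ⇒ v and v

Two distinct leftmost derivations for the same string.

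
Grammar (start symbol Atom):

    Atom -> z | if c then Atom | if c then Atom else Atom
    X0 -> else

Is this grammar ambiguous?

Witness: if c then if c then z else z

Derivation 1: Atom ⇒ if c then Atom ⇒ if c then if c then Atom else Atom ⇒ if c then if c then z else Atom ⇒ if c then if c then z else z
Derivation 2: Atom ⇒ if c then Atom else Atom ⇒ if c then if c then Atom else Atom ⇒ if c then if c then z else Atom ⇒ if c then if c then z else z

Two distinct leftmost derivations for the same string.

Ambiguous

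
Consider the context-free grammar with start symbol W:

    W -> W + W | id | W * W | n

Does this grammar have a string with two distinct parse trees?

Witness: id * id * id

Derivation 1: W ⇒ W * W ⇒ id * W ⇒ id * W * W ⇒ id * id * W ⇒ id * id * id
Derivation 2: W ⇒ W * W ⇒ W * W * W ⇒ id * W * W ⇒ id * id * W ⇒ id * id * id

Two distinct leftmost derivations for the same string.

Ambiguous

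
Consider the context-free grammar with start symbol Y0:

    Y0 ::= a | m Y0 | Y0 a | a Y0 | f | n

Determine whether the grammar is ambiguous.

Ambiguous

Witness: a a

Derivation 1: Y0 ⇒ Y0 a ⇒ a a
Derivation 2: Y0 ⇒ a Y0 ⇒ a a

Two distinct leftmost derivations for the same string.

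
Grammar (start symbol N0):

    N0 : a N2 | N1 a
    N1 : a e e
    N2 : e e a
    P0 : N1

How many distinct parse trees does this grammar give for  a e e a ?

2

Parse trees for a e e a:
  [N0 a [N2 e e a]]
  [N0 [N1 a e e] a]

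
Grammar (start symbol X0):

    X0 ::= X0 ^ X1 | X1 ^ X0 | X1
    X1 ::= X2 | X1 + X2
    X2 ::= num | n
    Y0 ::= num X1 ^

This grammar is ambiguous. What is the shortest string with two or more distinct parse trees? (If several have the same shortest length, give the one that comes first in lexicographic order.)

length 1: no string has ≥2 trees
length 3: n ^ n has 2 parse trees

Two derivations of n ^ n:
  X0 ⇒ X0 ^ X1 ⇒ X1 ^ X1 ⇒ X2 ^ X1 ⇒ n ^ X1 ⇒ n ^ X2 ⇒ n ^ n
  X0 ⇒ X1 ^ X0 ⇒ X2 ^ X0 ⇒ n ^ X0 ⇒ n ^ X1 ⇒ n ^ X2 ⇒ n ^ n

n ^ n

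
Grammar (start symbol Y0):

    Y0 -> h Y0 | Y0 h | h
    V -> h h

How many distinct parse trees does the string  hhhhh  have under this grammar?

16

Parse trees for hhhhh (showing first 6 of 16):
  [Y0 h [Y0 h [Y0 h [Y0 h [Y0 h]]]]]
  [Y0 h [Y0 h [Y0 h [Y0 [Y0 h] h]]]]
  [Y0 h [Y0 h [Y0 [Y0 h [Y0 h]] h]]]
  [Y0 h [Y0 h [Y0 [Y0 [Y0 h] h] h]]]
  [Y0 h [Y0 [Y0 h [Y0 h [Y0 h]]] h]]
  [Y0 h [Y0 [Y0 h [Y0 [Y0 h] h]] h]]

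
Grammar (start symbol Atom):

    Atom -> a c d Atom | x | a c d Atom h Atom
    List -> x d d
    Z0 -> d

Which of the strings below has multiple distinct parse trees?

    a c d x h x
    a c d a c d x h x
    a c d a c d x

a c d x h x: 1 tree
a c d a c d x h x: 2 trees
a c d a c d x: 1 tree

a c d a c d x h x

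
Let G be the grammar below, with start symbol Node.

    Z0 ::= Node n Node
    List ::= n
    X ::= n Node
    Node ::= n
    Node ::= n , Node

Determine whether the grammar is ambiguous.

(Z0, List, X are unreachable from Node, so their rules don't affect L(Node).) Right-recursive list with a separator: after each atom, whether the separator follows determines the rule. One parse per string.

Unambiguous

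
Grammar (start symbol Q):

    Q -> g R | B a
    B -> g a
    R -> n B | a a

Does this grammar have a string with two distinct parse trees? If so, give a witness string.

Ambiguous

Witness: g a a

Derivation 1: Q ⇒ g R ⇒ g a a
Derivation 2: Q ⇒ B a ⇒ g a a

Two distinct leftmost derivations for the same string.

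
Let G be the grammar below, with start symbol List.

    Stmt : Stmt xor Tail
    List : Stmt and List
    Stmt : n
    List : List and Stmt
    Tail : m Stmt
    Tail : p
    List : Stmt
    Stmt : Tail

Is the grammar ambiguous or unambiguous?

Witness: n and n

Derivation 1: List ⇒ Stmt and List ⇒ n and List ⇒ n and Stmt ⇒ n and n
Derivation 2: List ⇒ List and Stmt ⇒ Stmt and Stmt ⇒ n and Stmt ⇒ n and n

Two distinct leftmost derivations for the same string.

Ambiguous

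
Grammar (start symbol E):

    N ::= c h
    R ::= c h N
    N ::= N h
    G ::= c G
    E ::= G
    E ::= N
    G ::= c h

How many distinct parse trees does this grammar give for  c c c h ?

Parse trees for c c c h:
  [E [G c [G c [G c h]]]]

1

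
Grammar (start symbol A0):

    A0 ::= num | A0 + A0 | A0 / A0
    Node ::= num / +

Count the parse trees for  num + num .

1

Parse trees for num + num:
  [A0 [A0 num] + [A0 num]]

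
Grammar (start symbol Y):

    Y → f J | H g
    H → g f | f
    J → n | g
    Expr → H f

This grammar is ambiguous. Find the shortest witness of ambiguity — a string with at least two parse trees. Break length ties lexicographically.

f g

length 2: f g has 2 parse trees

Two derivations of f g:
  Y ⇒ f J ⇒ f g
  Y ⇒ H g ⇒ f g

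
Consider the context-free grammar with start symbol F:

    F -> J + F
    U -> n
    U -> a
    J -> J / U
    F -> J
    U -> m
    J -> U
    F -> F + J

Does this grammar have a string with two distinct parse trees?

Ambiguous

Witness: a + a

Derivation 1: F ⇒ J + F ⇒ U + F ⇒ a + F ⇒ a + J ⇒ a + U ⇒ a + a
Derivation 2: F ⇒ F + J ⇒ J + J ⇒ U + J ⇒ a + J ⇒ a + U ⇒ a + a

Two distinct leftmost derivations for the same string.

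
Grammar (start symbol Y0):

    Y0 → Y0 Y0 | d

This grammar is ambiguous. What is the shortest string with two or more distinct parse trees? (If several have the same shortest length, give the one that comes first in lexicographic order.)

d d d

length 1: no string has ≥2 trees
length 2: no string has ≥2 trees
length 3: d d d has 2 parse trees

Two derivations of d d d:
  Y0 ⇒ Y0 Y0 ⇒ Y0 Y0 Y0 ⇒ d Y0 Y0 ⇒ d d Y0 ⇒ d d d
  Y0 ⇒ Y0 Y0 ⇒ d Y0 ⇒ d Y0 Y0 ⇒ d d Y0 ⇒ d d d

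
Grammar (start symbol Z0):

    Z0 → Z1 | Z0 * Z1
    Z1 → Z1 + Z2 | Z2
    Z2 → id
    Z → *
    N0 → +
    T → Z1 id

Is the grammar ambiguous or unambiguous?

Unambiguous

Only Z0, Z1, Z2 are reachable from Z0; ignoring the rest: Z0 → Z0 * Z1 | Z1  ;  Z1 → Z1 + Z2 | Z2  — a left-associative chain with Z2 at the bottom. Each string factors uniquely by precedence.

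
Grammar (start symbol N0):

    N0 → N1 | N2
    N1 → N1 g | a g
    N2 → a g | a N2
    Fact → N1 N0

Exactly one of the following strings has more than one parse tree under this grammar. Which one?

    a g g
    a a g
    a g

a g

a g g: 1 tree
a a g: 1 tree
a g: 2 trees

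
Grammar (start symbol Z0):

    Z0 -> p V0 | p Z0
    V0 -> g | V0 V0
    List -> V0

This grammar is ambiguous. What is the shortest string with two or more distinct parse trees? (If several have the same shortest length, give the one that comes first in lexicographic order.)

length 2: no string has ≥2 trees
length 3: no string has ≥2 trees
length 4: p g g g has 2 parse trees

Two derivations of p g g g:
  Z0 ⇒ p V0 ⇒ p V0 V0 ⇒ p g V0 ⇒ p g V0 V0 ⇒ p g g V0 ⇒ p g g g
  Z0 ⇒ p V0 ⇒ p V0 V0 ⇒ p V0 V0 V0 ⇒ p g V0 V0 ⇒ p g g V0 ⇒ p g g g

p g g g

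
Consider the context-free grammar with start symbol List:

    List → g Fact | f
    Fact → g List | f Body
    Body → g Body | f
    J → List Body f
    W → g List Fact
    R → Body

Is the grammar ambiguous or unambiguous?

Only List, Fact, Body are reachable from List; ignoring the rest: The reachable rules are right-linear with at most one rule per (nonterminal, next-terminal) pair. Each input token forces the next rule, so parsing is deterministic.

Unambiguous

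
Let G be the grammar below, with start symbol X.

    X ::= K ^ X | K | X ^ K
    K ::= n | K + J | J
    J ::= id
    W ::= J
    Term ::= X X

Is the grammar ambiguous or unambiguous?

Witness: id ^ id

Derivation 1: X ⇒ K ^ X ⇒ J ^ X ⇒ id ^ X ⇒ id ^ K ⇒ id ^ J ⇒ id ^ id
Derivation 2: X ⇒ X ^ K ⇒ K ^ K ⇒ J ^ K ⇒ id ^ K ⇒ id ^ J ⇒ id ^ id

Two distinct leftmost derivations for the same string.

Ambiguous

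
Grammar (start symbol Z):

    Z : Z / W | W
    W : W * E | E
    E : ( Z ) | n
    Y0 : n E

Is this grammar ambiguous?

(Y0 is unreachable from Z, so its rules don't affect L(Z).) Z → Z / W | W  ;  W → W * E | E  — a left-associative chain with E at the bottom. Each string factors uniquely by precedence.

Unambiguous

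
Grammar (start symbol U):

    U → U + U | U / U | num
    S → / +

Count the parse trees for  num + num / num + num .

Parse trees for num + num / num + num:
  [U [U num] + [U [U [U num] / [U num]] + [U num]]]
  [U [U num] + [U [U num] / [U [U num] + [U num]]]]
  [U [U [U num] + [U [U num] / [U num]]] + [U num]]
  [U [U [U [U num] + [U num]] / [U num]] + [U num]]
  [U [U [U num] + [U num]] / [U [U num] + [U num]]]

5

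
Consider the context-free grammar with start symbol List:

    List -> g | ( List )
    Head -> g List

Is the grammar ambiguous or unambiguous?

(Head is unreachable from List, so its rules don't affect L(List).) L(List) is { openⁿ atom closeⁿ : n ≥ 0 }. The bracket depth fixes n, and the derivation is forced at every step.

Unambiguous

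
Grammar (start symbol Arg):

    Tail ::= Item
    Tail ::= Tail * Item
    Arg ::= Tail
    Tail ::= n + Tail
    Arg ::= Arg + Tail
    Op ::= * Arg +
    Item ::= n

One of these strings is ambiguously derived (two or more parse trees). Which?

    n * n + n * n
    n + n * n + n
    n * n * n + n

n + n * n + n

n * n + n * n: 1 tree
n + n * n + n: 3 trees
n * n * n + n: 1 tree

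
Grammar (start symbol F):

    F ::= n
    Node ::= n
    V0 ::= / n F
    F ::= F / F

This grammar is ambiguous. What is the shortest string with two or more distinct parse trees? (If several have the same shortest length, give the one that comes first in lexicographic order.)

length 1: no string has ≥2 trees
length 3: no string has ≥2 trees
length 5: n / n / n has 2 parse trees

Two derivations of n / n / n:
  F ⇒ F / F ⇒ n / F ⇒ n / F / F ⇒ n / n / F ⇒ n / n / n
  F ⇒ F / F ⇒ F / F / F ⇒ n / F / F ⇒ n / n / F ⇒ n / n / n

n / n / n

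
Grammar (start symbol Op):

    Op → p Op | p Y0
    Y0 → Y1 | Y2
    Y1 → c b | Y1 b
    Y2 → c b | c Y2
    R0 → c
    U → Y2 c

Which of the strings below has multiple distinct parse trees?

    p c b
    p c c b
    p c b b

p c b

p c b: 2 trees
p c c b: 1 tree
p c b b: 1 tree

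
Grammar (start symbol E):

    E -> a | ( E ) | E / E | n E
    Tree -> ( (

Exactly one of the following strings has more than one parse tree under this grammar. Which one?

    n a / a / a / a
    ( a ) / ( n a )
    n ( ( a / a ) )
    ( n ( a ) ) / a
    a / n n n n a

n a / a / a / a: 14 trees
( a ) / ( n a ): 1 tree
n ( ( a / a ) ): 1 tree
( n ( a ) ) / a: 1 tree
a / n n n n a: 1 tree

n a / a / a / a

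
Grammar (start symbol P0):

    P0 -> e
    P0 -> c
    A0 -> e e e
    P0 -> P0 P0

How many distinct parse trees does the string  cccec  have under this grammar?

14

Parse trees for cccec (showing first 6 of 14):
  [P0 [P0 c] [P0 [P0 c] [P0 [P0 c] [P0 [P0 e] [P0 c]]]]]
  [P0 [P0 c] [P0 [P0 c] [P0 [P0 [P0 c] [P0 e]] [P0 c]]]]
  [P0 [P0 c] [P0 [P0 [P0 c] [P0 c]] [P0 [P0 e] [P0 c]]]]
  [P0 [P0 c] [P0 [P0 [P0 c] [P0 [P0 c] [P0 e]]] [P0 c]]]
  [P0 [P0 c] [P0 [P0 [P0 [P0 c] [P0 c]] [P0 e]] [P0 c]]]
  [P0 [P0 [P0 c] [P0 c]] [P0 [P0 c] [P0 [P0 e] [P0 c]]]]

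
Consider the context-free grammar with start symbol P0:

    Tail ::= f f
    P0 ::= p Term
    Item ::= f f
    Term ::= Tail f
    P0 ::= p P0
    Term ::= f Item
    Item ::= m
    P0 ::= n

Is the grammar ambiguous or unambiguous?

Witness: p f f f

Derivation 1: P0 ⇒ p Term ⇒ p Tail f ⇒ p f f f
Derivation 2: P0 ⇒ p Term ⇒ p f Item ⇒ p f f f

Two distinct leftmost derivations for the same string.

Ambiguous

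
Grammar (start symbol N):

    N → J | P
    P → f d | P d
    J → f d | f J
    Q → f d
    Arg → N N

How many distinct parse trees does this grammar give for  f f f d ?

1

Parse trees for f f f d:
  [N [J f [J f [J f d]]]]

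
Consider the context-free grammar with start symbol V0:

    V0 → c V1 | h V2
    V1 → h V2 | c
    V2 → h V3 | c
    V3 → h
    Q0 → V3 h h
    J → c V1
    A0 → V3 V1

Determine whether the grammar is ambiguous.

Unambiguous

(Q0, J, A0 are unreachable from V0, so their rules don't affect L(V0).) The reachable rules are right-linear with at most one rule per (nonterminal, next-terminal) pair. Each input token forces the next rule, so parsing is deterministic.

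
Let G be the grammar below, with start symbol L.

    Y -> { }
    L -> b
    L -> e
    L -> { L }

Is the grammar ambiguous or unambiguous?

Unambiguous

Only L is reachable from L; ignoring the rest: L(L) is { openⁿ atom closeⁿ : n ≥ 0 }. The bracket depth fixes n, and the derivation is forced at every step.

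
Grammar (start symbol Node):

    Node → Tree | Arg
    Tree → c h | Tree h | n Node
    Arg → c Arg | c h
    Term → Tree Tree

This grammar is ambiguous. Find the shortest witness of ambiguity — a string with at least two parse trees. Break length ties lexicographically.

c h

length 2: c h has 2 parse trees

Two derivations of c h:
  Node ⇒ Tree ⇒ c h
  Node ⇒ Arg ⇒ c h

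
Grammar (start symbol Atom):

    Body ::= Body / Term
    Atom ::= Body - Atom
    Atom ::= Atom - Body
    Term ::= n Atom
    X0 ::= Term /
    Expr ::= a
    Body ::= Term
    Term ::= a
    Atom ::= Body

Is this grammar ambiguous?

Ambiguous

Witness: a - a

Derivation 1: Atom ⇒ Body - Atom ⇒ Term - Atom ⇒ a - Atom ⇒ a - Body ⇒ a - Term ⇒ a - a
Derivation 2: Atom ⇒ Atom - Body ⇒ Body - Body ⇒ Term - Body ⇒ a - Body ⇒ a - Term ⇒ a - a

Two distinct leftmost derivations for the same string.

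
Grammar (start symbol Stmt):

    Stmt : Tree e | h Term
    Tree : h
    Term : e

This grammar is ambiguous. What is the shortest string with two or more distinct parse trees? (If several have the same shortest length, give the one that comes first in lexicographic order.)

length 2: h e has 2 parse trees

Two derivations of h e:
  Stmt ⇒ Tree e ⇒ h e
  Stmt ⇒ h Term ⇒ h e

h e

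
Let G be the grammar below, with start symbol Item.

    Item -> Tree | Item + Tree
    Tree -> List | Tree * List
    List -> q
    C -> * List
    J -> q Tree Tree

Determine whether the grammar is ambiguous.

Only Item, Tree, List are reachable from Item; ignoring the rest: This is a standard precedence ladder (Item over Tree over List), with each level left-recursive on its own operator ('+' at Item, '*' at Tree). That structure is LR(1), hence unambiguous.

Unambiguous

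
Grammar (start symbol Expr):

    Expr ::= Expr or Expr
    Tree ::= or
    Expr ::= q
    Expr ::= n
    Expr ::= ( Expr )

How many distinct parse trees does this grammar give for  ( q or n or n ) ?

Parse trees for ( q or n or n ):
  [Expr ( [Expr [Expr q] or [Expr [Expr n] or [Expr n]]] )]
  [Expr ( [Expr [Expr [Expr q] or [Expr n]] or [Expr n]] )]

2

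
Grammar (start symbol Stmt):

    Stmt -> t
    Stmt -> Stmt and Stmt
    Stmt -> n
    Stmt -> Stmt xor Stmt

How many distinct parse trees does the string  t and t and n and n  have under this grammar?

5

Parse trees for t and t and n and n:
  [Stmt [Stmt t] and [Stmt [Stmt t] and [Stmt [Stmt n] and [Stmt n]]]]
  [Stmt [Stmt t] and [Stmt [Stmt [Stmt t] and [Stmt n]] and [Stmt n]]]
  [Stmt [Stmt [Stmt t] and [Stmt t]] and [Stmt [Stmt n] and [Stmt n]]]
  [Stmt [Stmt [Stmt t] and [Stmt [Stmt t] and [Stmt n]]] and [Stmt n]]
  [Stmt [Stmt [Stmt [Stmt t] and [Stmt t]] and [Stmt n]] and [Stmt n]]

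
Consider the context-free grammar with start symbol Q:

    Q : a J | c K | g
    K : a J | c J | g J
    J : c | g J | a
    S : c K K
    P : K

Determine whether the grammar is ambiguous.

Only Q, K, J are reachable from Q; ignoring the rest: Restricted to the reachable nonterminals, every rule has the form A → t or A → t B, and no two rules for the same A share a first terminal. The grammar encodes a DFA — one run per string.

Unambiguous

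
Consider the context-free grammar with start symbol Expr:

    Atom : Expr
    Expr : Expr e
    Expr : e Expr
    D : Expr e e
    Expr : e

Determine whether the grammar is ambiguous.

Ambiguous

Witness: e e

Derivation 1: Expr ⇒ Expr e ⇒ e e
Derivation 2: Expr ⇒ e Expr ⇒ e e

Two distinct leftmost derivations for the same string.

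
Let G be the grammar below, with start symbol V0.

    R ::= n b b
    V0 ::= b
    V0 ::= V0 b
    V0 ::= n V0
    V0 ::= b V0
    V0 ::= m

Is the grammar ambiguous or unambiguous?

Witness: b b

Derivation 1: V0 ⇒ V0 b ⇒ b b
Derivation 2: V0 ⇒ b V0 ⇒ b b

Two distinct leftmost derivations for the same string.

Ambiguous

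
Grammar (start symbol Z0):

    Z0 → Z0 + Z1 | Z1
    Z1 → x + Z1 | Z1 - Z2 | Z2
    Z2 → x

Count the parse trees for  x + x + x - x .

7

Parse trees for x + x + x - x:
  [Z0 [Z0 [Z1 [Z2 x]]] + [Z1 x + [Z1 [Z1 [Z2 x]] - [Z2 x]]]]
  [Z0 [Z0 [Z1 [Z2 x]]] + [Z1 [Z1 x + [Z1 [Z2 x]]] - [Z2 x]]]
  [Z0 [Z0 [Z0 [Z1 [Z2 x]]] + [Z1 [Z2 x]]] + [Z1 [Z1 [Z2 x]] - [Z2 x]]]
  [Z0 [Z0 [Z1 x + [Z1 [Z2 x]]]] + [Z1 [Z1 [Z2 x]] - [Z2 x]]]
  [Z0 [Z1 x + [Z1 x + [Z1 [Z1 [Z2 x]] - [Z2 x]]]]]
  [Z0 [Z1 x + [Z1 [Z1 x + [Z1 [Z2 x]]] - [Z2 x]]]]
  [Z0 [Z1 [Z1 x + [Z1 x + [Z1 [Z2 x]]]] - [Z2 x]]]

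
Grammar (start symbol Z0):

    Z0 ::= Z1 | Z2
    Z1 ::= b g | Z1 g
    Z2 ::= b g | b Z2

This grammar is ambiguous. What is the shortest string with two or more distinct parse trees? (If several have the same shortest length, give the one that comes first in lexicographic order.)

length 2: b g has 2 parse trees

Two derivations of b g:
  Z0 ⇒ Z1 ⇒ b g
  Z0 ⇒ Z2 ⇒ b g

b g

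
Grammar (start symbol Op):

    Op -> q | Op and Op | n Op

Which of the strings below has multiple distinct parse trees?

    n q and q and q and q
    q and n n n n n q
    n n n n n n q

n q and q and q and q

n q and q and q and q: 14 trees
q and n n n n n q: 1 tree
n n n n n n q: 1 tree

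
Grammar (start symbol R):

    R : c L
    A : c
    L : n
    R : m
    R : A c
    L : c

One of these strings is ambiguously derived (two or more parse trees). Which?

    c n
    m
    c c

c c

c n: 1 tree
m: 1 tree
c c: 2 trees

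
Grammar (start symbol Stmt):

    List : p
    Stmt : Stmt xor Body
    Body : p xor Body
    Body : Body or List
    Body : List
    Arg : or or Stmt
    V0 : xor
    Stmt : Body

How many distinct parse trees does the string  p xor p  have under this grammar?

2

Parse trees for p xor p:
  [Stmt [Stmt [Body [List p]]] xor [Body [List p]]]
  [Stmt [Body p xor [Body [List p]]]]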